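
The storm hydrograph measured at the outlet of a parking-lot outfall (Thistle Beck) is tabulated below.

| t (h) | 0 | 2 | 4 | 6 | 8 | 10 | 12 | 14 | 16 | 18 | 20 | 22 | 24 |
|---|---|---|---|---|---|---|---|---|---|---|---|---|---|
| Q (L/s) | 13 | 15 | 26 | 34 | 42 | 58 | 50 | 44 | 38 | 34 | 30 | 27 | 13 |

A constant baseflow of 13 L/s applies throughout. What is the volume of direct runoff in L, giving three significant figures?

V ≈ 1.84 × 10^6 L

Direct-runoff ordinates (Q − Q_b): 0.0, 2.0, 13.0, 21.0, 29.0, 45.0, 37.0, 31.0, 25.0, 21.0, 17.0, 14.0, 0.0 L/s.
ΣQ_DR = 255.0 L/s.
With Δt = 2 h = 7200 s, V = ΣQ_DR · Δt = 255.0 × 7200 = 1.84 × 10^6 L.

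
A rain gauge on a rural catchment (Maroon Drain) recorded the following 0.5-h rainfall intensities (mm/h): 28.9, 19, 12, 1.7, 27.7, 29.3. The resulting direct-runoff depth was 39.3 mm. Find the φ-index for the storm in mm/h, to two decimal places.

Only the 5 blocks with intensity above φ contribute runoff: 28.9, 19, 12, 27.7, 29.3 mm/h.
Σ(I−φ)·Δt = d  ⇒  (28.9+19+12+27.7+29.3 − 5φ)·0.5 = 39.3
φ = (116.9 − 39.3/0.5) / 5 = 7.66 mm/h.

φ ≈ 7.66 mm/h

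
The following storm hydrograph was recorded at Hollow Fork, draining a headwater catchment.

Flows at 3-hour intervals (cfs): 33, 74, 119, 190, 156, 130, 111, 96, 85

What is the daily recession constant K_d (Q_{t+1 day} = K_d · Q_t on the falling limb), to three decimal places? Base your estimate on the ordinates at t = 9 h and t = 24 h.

K_d ≈ 0.276

Between t = 9 h and t = 24 h the flow falls from 190 to 85 cfs over 5×3 h = 15 h.
Per-interval ratio K = (85/190)^(1/5) = 0.8514; K_d = K^(24/3) = 0.276.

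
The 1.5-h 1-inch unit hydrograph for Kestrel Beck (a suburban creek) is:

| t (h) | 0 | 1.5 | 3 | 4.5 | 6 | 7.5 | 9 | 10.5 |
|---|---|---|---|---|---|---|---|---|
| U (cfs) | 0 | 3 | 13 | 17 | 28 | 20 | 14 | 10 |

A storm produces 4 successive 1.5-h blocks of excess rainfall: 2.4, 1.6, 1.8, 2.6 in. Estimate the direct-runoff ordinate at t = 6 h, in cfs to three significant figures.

By discrete convolution, Q_j = Σ (P_i / 1 in) · U_{j−i}.
At t = 6 h (j=4): Q = (2.4/1)·28 + (1.6/1)·17 + (1.8/1)·13 + (2.6/1)·3 = 126 cfs.

Q ≈ 126 cfs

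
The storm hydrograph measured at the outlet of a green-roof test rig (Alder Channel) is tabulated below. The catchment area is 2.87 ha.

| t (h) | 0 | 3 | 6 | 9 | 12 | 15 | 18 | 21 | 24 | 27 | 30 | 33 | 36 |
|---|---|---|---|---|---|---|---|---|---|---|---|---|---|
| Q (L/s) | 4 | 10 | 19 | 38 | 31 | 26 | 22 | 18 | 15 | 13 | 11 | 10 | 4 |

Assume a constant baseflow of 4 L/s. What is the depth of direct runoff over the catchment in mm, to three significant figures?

Direct runoff: 0.0, 6.0, 15.0, 34.0, 27.0, 22.0, 18.0, 14.0, 11.0, 9.0, 7.0, 6.0, 0.0 L/s; ΣQ_DR = 169.0 L/s.
V = ΣQ_DR · Δt = 169.0 × 10800 s = 1.825 × 10^6 L.
Over A = 2.87 ha, depth = V / A = 63.6 mm.

d ≈ 63.6 mm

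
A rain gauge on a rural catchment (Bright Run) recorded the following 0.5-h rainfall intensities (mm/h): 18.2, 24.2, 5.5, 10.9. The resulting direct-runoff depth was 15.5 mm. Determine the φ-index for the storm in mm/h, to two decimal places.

φ ≈ 7.43 mm/h

Only the 3 blocks with intensity above φ contribute runoff: 18.2, 24.2, 10.9 mm/h.
Σ(I−φ)·Δt = d  ⇒  (18.2+24.2+10.9 − 3φ)·0.5 = 15.5
φ = (53.30 − 15.5/0.5) / 3 = 7.43 mm/h.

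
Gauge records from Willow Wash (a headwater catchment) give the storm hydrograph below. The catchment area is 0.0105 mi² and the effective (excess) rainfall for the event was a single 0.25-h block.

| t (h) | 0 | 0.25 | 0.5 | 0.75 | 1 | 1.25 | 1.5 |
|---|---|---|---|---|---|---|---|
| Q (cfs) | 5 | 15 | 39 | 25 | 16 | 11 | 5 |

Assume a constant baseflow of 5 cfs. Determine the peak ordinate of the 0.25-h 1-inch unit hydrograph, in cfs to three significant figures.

U_p ≈ 11.4 cfs

Direct runoff: 0.0, 10.0, 34.0, 20.0, 11.0, 6.0, 0.0 cfs; ΣQ_DR = 81.00 cfs, peak = 34.0 cfs.
Runoff depth d = ΣQ_DR·Δt / A = 81.00 × 900 / (0.0105 mi²) = 2.988 in.
The 1-inch UH is the DRH scaled by (1 in)/d, so U_p = 34.0 × 1/2.988 = 11.4 cfs.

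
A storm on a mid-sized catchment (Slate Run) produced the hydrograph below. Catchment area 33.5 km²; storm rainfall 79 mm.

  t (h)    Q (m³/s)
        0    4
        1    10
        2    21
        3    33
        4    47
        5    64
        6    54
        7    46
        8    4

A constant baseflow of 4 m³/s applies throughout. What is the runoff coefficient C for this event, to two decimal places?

ΣQ_DR = 247.0 m³/s; V = ΣQ_DR·Δt = 8.892 × 10^5 m³.
Runoff depth d = V / A = 26.54 mm.
C = d / P = 26.54 / 79 = 0.34.

C ≈ 0.34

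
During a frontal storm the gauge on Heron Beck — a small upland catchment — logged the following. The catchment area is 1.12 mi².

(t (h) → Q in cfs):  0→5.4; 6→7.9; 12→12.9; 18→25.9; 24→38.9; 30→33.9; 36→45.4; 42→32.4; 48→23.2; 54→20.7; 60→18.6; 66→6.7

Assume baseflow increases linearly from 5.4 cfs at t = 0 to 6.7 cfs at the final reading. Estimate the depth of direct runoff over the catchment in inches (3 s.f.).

d ≈ 1.65 in

Direct runoff: 0.00, 2.38, 7.26, 20.15, 33.03, 27.91, 39.29, 26.17, 16.85, 14.24, 12.02, 0.00 cfs; ΣQ_DR = 199.3 cfs.
V = ΣQ_DR · Δt = 199.3 × 21600 s = 4.305 × 10^6 ft³.
Over A = 1.12 mi², depth = V / A = 1.65 in.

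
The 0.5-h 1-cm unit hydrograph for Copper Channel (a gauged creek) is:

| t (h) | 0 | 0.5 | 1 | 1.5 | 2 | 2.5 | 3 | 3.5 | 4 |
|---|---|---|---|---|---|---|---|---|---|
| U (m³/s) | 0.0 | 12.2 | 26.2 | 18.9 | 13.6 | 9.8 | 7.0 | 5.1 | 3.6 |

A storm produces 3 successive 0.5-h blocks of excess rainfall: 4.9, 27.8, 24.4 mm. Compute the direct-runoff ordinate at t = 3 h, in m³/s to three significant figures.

Q ≈ 63.9 m³/s

By discrete convolution, Q_j = Σ (P_i / 10 mm) · U_{j−i}.
At t = 3 h (j=6): Q = (4.9/10)·7.0 + (27.8/10)·9.8 + (24.4/10)·13.6 = 63.9 m³/s.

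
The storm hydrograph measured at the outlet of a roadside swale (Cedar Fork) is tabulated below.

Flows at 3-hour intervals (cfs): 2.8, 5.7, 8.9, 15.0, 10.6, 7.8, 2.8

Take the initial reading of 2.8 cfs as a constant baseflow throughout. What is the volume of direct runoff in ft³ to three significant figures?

V ≈ 3.67 × 10^5 ft³

Direct-runoff ordinates (Q − Q_b): 0.0, 2.9, 6.1, 12.2, 7.8, 5.0, 0.0 cfs.
ΣQ_DR = 34.00 cfs.
With Δt = 3 h = 10800 s, V = ΣQ_DR · Δt = 34.00 × 10800 = 3.67 × 10^5 ft³.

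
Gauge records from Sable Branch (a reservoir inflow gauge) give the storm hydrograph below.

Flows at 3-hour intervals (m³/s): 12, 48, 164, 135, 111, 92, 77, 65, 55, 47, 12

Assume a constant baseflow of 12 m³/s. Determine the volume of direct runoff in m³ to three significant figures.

Direct-runoff ordinates (Q − Q_b): 0.0, 36.0, 152.0, 123.0, 99.0, 80.0, 65.0, 53.0, 43.0, 35.0, 0.0 m³/s.
ΣQ_DR = 686.0 m³/s.
With Δt = 3 h = 10800 s, V = ΣQ_DR · Δt = 686.0 × 10800 = 7.41 × 10^6 m³.

V ≈ 7.41 × 10^6 m³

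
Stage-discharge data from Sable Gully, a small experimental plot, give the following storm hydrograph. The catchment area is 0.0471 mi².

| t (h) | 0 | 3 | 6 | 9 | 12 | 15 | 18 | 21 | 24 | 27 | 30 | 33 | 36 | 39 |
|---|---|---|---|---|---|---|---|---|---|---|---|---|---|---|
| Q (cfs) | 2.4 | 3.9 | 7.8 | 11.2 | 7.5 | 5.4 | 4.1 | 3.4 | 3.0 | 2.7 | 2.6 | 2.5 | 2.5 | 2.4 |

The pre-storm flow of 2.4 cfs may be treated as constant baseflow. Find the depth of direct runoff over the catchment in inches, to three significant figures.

Direct runoff: 0.0, 1.5, 5.4, 8.8, 5.1, 3.0, 1.7, 1.0, 0.6, 0.3, 0.2, 0.1, 0.1, 0.0 cfs; ΣQ_DR = 27.80 cfs.
V = ΣQ_DR · Δt = 27.80 × 10800 s = 3.002 × 10^5 ft³.
Over A = 0.0471 mi², depth = V / A = 2.74 in.

d ≈ 2.74 in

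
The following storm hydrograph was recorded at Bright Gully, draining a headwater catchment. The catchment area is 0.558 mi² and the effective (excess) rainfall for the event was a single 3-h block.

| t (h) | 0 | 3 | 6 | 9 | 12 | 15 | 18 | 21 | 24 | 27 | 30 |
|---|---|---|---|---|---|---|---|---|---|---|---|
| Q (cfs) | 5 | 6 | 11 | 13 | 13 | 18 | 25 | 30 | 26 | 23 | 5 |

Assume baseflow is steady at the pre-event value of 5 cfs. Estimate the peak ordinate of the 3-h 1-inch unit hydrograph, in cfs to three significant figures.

U_p ≈ 25.0 cfs

Direct runoff: 0.0, 1.0, 6.0, 8.0, 8.0, 13.0, 20.0, 25.0, 21.0, 18.0, 0.0 cfs; ΣQ_DR = 120.0 cfs, peak = 25.0 cfs.
Runoff depth d = ΣQ_DR·Δt / A = 120.0 × 10800 / (0.558 mi²) = 0.9997 in.
The 1-inch UH is the DRH scaled by (1 in)/d, so U_p = 25.0 × 1/0.9997 = 25.0 cfs.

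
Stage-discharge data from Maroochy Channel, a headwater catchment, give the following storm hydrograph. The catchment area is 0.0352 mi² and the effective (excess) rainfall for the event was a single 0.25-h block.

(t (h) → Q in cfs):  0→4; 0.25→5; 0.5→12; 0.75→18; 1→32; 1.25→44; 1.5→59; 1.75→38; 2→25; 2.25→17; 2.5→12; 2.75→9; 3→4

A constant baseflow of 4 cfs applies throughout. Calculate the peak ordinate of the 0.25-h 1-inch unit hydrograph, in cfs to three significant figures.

U_p ≈ 22.0 cfs

Direct runoff: 0.0, 1.0, 8.0, 14.0, 28.0, 40.0, 55.0, 34.0, 21.0, 13.0, 8.0, 5.0, 0.0 cfs; ΣQ_DR = 227.0 cfs, peak = 55.0 cfs.
Runoff depth d = ΣQ_DR·Δt / A = 227.0 × 900 / (0.0352 mi²) = 2.498 in.
The 1-inch UH is the DRH scaled by (1 in)/d, so U_p = 55.0 × 1/2.498 = 22.0 cfs.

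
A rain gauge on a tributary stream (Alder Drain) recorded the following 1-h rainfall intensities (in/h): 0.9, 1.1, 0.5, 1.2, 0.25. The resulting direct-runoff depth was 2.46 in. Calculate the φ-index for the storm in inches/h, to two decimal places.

Only the 4 blocks with intensity above φ contribute runoff: 0.9, 1.1, 0.5, 1.2 in/h.
Σ(I−φ)·Δt = d  ⇒  (0.9+1.1+0.5+1.2 − 4φ)·1 = 2.46
φ = (3.700 − 2.46/1) / 4 = 0.31 in/h.

φ ≈ 0.31 in/h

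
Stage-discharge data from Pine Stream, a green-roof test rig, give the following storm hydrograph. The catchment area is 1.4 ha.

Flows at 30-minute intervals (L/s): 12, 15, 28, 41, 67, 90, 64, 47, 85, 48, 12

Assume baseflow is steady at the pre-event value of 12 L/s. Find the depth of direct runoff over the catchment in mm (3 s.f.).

d ≈ 48.5 mm

Direct runoff: 0.0, 3.0, 16.0, 29.0, 55.0, 78.0, 52.0, 35.0, 73.0, 36.0, 0.0 L/s; ΣQ_DR = 377.0 L/s.
V = ΣQ_DR · Δt = 377.0 × 1800 s = 6.786 × 10^5 L.
Over A = 1.4 ha, depth = V / A = 48.5 mm.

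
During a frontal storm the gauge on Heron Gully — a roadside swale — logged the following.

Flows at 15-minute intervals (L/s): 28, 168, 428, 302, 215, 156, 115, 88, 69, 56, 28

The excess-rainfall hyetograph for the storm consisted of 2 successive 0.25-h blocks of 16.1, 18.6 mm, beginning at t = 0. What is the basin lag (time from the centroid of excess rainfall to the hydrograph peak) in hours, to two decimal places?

Centroid of excess rainfall: t_c = Σ P_i·t̄_i / ΣP_i = 0.2590 h (block centres at 0.125, 0.375 h).
Hydrograph peak occurs at t = 0.5 h, so basin lag t_L = 0.5 − 0.2590 = 0.24 h.

t_L ≈ 0.24 h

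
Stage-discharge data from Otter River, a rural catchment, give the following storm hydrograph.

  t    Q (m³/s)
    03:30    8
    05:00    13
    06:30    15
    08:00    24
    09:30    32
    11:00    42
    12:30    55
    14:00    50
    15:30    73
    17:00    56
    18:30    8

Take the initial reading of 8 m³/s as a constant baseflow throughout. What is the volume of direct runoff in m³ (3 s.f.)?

V ≈ 1.56 × 10^6 m³

Direct-runoff ordinates (Q − Q_b): 0.0, 5.0, 7.0, 16.0, 24.0, 34.0, 47.0, 42.0, 65.0, 48.0, 0.0 m³/s.
ΣQ_DR = 288.0 m³/s.
With Δt = 1.5 h = 5400 s, V = ΣQ_DR · Δt = 288.0 × 5400 = 1.56 × 10^6 m³.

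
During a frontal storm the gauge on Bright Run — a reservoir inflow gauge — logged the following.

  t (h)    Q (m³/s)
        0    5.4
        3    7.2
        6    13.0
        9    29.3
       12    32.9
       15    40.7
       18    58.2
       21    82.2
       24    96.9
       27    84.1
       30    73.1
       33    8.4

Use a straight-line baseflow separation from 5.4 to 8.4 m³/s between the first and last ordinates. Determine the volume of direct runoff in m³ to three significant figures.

V ≈ 4.84 × 10^6 m³

Direct-runoff ordinates (Q − Q_b): 0.00, 1.53, 7.05, 23.08, 26.41, 33.94, 51.16, 74.89, 89.32, 76.25, 64.97, 0.00 m³/s.
ΣQ_DR = 448.6 m³/s.
With Δt = 3 h = 10800 s, V = ΣQ_DR · Δt = 448.6 × 10800 = 4.84 × 10^6 m³.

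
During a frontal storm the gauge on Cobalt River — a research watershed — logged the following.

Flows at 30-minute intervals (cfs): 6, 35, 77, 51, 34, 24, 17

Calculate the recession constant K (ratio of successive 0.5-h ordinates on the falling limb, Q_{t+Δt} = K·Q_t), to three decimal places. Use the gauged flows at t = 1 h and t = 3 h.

Using the recession-limb readings at t = 1 h and t = 3 h: Q falls from 77 to 17 cfs over 4 intervals.
K = (Q₂/Q₁)^(1/4) = (17/77)^(1/4) = 0.685.

K ≈ 0.685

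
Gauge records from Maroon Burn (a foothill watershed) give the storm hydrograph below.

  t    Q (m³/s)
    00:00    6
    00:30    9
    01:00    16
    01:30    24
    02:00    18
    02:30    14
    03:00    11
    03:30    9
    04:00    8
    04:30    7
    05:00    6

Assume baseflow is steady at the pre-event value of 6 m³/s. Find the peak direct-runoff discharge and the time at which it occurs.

Subtracting baseflow gives direct-runoff ordinates: 0.0, 3.0, 10.0, 18.0, 12.0, 8.0, 5.0, 3.0, 2.0, 1.0, 0.0 m³/s.
The maximum is 18.0 m³/s, occurring at the reading for t = 01:30.

Q_p = 18.0 m³/s at t = 01:30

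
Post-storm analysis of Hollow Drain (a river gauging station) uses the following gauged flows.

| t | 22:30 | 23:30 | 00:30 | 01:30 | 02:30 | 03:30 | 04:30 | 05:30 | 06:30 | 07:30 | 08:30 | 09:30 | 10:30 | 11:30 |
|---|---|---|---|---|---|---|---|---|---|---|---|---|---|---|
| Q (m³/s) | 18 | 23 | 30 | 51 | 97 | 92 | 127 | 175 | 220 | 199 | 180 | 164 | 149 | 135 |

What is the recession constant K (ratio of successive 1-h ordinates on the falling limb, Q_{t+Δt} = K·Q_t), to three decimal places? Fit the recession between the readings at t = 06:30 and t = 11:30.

K ≈ 0.907

Using the recession-limb readings at t = 06:30 and t = 11:30: Q falls from 220 to 135 m³/s over 5 intervals.
K = (Q₂/Q₁)^(1/5) = (135/220)^(1/5) = 0.907.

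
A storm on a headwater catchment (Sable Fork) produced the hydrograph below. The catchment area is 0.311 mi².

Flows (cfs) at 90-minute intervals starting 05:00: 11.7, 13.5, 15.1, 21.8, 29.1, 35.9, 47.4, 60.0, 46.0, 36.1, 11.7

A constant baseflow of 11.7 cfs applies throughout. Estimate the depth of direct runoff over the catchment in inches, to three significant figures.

d ≈ 1.49 in

Direct runoff: 0.0, 1.8, 3.4, 10.1, 17.4, 24.2, 35.7, 48.3, 34.3, 24.4, 0.0 cfs; ΣQ_DR = 199.6 cfs.
V = ΣQ_DR · Δt = 199.6 × 5400 s = 1.078 × 10^6 ft³.
Over A = 0.311 mi², depth = V / A = 1.49 in.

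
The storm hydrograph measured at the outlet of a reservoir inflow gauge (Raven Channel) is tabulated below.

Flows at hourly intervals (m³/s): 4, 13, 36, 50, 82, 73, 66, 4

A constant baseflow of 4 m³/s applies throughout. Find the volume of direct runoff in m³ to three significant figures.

Direct-runoff ordinates (Q − Q_b): 0.0, 9.0, 32.0, 46.0, 78.0, 69.0, 62.0, 0.0 m³/s.
ΣQ_DR = 296.0 m³/s.
With Δt = 1 h = 3600 s, V = ΣQ_DR · Δt = 296.0 × 3600 = 1.07 × 10^6 m³.

V ≈ 1.07 × 10^6 m³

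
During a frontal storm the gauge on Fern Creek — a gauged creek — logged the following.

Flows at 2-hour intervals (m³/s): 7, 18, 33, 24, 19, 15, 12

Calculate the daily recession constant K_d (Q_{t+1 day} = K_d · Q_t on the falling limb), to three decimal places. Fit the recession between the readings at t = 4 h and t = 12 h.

Between t = 4 h and t = 12 h the flow falls from 33 to 12 m³/s over 4×2 h = 8 h.
Per-interval ratio K = (12/33)^(1/4) = 0.7765; K_d = K^(24/2) = 0.048.

K_d ≈ 0.048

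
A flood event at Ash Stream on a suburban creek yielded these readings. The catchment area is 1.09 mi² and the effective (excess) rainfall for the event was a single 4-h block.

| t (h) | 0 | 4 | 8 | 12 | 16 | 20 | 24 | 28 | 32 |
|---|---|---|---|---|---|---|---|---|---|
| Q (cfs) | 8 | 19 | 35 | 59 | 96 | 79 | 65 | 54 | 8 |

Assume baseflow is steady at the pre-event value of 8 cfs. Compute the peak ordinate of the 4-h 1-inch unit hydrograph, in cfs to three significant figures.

U_p ≈ 44.1 cfs

Direct runoff: 0.0, 11.0, 27.0, 51.0, 88.0, 71.0, 57.0, 46.0, 0.0 cfs; ΣQ_DR = 351.0 cfs, peak = 88.0 cfs.
Runoff depth d = ΣQ_DR·Δt / A = 351.0 × 14400 / (1.09 mi²) = 1.996 in.
The 1-inch UH is the DRH scaled by (1 in)/d, so U_p = 88.0 × 1/1.996 = 44.1 cfs.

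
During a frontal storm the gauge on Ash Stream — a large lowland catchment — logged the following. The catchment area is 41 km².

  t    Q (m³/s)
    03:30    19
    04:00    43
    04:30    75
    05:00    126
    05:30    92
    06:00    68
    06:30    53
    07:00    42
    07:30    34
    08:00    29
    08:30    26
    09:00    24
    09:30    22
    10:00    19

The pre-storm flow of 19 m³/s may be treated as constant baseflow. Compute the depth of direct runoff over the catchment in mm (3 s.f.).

d ≈ 17.8 mm

Direct runoff: 0.0, 24.0, 56.0, 107.0, 73.0, 49.0, 34.0, 23.0, 15.0, 10.0, 7.0, 5.0, 3.0, 0.0 m³/s; ΣQ_DR = 406.0 m³/s.
V = ΣQ_DR · Δt = 406.0 × 1800 s = 7.308 × 10^5 m³.
Over A = 41 km², depth = V / A = 17.8 mm.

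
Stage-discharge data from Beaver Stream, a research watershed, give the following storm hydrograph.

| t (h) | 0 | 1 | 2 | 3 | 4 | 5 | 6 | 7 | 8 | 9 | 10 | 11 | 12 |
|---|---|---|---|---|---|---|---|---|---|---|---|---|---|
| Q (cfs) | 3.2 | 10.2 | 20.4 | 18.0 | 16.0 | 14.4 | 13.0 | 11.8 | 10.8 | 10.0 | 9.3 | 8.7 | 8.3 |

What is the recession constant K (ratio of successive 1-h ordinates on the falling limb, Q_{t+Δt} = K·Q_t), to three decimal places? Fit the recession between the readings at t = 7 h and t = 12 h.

K ≈ 0.932

Using the recession-limb readings at t = 7 h and t = 12 h: Q falls from 11.8 to 8.3 cfs over 5 intervals.
K = (Q₂/Q₁)^(1/5) = (8.3/11.8)^(1/5) = 0.932.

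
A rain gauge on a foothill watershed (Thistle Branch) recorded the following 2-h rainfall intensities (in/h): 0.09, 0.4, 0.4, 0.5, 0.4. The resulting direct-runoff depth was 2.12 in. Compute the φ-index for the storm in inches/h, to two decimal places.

Only the 4 blocks with intensity above φ contribute runoff: 0.4, 0.4, 0.5, 0.4 in/h.
Σ(I−φ)·Δt = d  ⇒  (0.4+0.4+0.5+0.4 − 4φ)·2 = 2.12
φ = (1.700 − 2.12/2) / 4 = 0.16 in/h.

φ ≈ 0.16 in/h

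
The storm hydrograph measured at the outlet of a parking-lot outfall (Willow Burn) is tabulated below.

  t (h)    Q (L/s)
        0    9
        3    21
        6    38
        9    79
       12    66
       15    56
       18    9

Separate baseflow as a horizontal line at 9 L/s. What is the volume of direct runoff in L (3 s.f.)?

Direct-runoff ordinates (Q − Q_b): 0.0, 12.0, 29.0, 70.0, 57.0, 47.0, 0.0 L/s.
ΣQ_DR = 215.0 L/s.
With Δt = 3 h = 10800 s, V = ΣQ_DR · Δt = 215.0 × 10800 = 2.32 × 10^6 L.

V ≈ 2.32 × 10^6 L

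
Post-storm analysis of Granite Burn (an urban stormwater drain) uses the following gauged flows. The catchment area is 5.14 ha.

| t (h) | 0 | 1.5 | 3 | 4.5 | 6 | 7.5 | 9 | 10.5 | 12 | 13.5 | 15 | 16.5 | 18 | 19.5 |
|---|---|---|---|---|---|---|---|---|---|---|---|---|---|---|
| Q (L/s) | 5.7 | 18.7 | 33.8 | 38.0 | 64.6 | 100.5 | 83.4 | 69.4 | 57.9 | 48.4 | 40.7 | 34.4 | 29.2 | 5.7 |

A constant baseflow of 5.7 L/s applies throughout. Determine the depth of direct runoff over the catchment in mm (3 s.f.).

Direct runoff: 0.0, 13.0, 28.1, 32.3, 58.9, 94.8, 77.7, 63.7, 52.2, 42.7, 35.0, 28.7, 23.5, 0.0 L/s; ΣQ_DR = 550.6 L/s.
V = ΣQ_DR · Δt = 550.6 × 5400 s = 2.973 × 10^6 L.
Over A = 5.14 ha, depth = V / A = 57.8 mm.

d ≈ 57.8 mm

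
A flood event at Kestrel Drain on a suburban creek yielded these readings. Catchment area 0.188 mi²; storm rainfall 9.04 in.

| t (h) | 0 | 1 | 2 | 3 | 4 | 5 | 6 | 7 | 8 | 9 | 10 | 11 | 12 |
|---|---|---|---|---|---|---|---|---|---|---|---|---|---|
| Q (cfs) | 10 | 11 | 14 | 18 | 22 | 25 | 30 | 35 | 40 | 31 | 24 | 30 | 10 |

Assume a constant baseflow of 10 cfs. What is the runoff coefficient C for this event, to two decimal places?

C ≈ 0.16

ΣQ_DR = 170.0 cfs; V = ΣQ_DR·Δt = 6.120 × 10^5 ft³.
Runoff depth d = V / A = 1.401 in.
C = d / P = 1.401 / 9.04 = 0.16.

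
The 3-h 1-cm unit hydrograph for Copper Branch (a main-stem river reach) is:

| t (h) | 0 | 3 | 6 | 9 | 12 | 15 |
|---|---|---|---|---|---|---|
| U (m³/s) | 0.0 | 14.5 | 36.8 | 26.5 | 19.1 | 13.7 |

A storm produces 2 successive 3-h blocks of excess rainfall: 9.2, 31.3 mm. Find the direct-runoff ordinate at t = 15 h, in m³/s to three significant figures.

By discrete convolution, Q_j = Σ (P_i / 10 mm) · U_{j−i}.
At t = 15 h (j=5): Q = (9.2/10)·13.7 + (31.3/10)·19.1 = 72.4 m³/s.

Q ≈ 72.4 m³/s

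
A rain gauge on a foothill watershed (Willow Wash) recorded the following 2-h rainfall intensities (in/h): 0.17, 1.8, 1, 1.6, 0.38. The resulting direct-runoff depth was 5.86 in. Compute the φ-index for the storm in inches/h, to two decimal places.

φ ≈ 0.49 in/h

Only the 3 blocks with intensity above φ contribute runoff: 1.8, 1, 1.6 in/h.
Σ(I−φ)·Δt = d  ⇒  (1.8+1+1.6 − 3φ)·2 = 5.86
φ = (4.400 − 5.86/2) / 3 = 0.49 in/h.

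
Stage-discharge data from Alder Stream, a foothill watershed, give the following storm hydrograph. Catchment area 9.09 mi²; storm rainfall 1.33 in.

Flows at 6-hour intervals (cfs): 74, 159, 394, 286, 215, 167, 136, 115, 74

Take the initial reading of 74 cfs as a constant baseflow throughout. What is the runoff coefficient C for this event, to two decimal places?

C ≈ 0.73

ΣQ_DR = 954.0 cfs; V = ΣQ_DR·Δt = 2.061 × 10^7 ft³.
Runoff depth d = V / A = 0.9758 in.
C = d / P = 0.9758 / 1.33 = 0.73.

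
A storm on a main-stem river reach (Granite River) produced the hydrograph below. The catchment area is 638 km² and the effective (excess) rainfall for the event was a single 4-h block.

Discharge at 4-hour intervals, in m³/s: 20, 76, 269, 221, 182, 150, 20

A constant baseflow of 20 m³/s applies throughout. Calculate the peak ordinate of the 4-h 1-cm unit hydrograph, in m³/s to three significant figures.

Direct runoff: 0.0, 56.0, 249.0, 201.0, 162.0, 130.0, 0.0 m³/s; ΣQ_DR = 798.0 m³/s, peak = 249.0 m³/s.
Runoff depth d = ΣQ_DR·Δt / A = 798.0 × 14400 / (638 km²) = 18.01 mm.
The 1-cm UH is the DRH scaled by (10 mm)/d, so U_p = 249.0 × 10/18.01 = 138 m³/s.

U_p ≈ 138 m³/s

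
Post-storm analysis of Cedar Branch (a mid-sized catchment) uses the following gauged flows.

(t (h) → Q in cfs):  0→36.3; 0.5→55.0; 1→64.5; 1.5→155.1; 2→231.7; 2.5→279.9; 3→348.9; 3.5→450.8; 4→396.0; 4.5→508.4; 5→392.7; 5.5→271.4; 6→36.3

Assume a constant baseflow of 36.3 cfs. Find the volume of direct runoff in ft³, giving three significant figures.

Direct-runoff ordinates (Q − Q_b): 0.0, 18.7, 28.2, 118.8, 195.4, 243.6, 312.6, 414.5, 359.7, 472.1, 356.4, 235.1, 0.0 cfs.
ΣQ_DR = 2755 cfs.
With Δt = 0.5 h = 1800 s, V = ΣQ_DR · Δt = 2755 × 1800 = 4.96 × 10^6 ft³.

V ≈ 4.96 × 10^6 ft³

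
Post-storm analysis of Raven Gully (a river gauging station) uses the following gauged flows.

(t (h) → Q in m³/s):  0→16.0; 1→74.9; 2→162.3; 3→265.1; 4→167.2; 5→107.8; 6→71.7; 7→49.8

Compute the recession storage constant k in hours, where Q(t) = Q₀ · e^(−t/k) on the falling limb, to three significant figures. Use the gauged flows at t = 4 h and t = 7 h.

k ≈ 2.48 h

On the falling limb, Q drops from 167.2 to 49.8 m³/s between t = 4 h and t = 7 h (Δt = 3 h).
k = −Δt / ln(Q₂/Q₁) = −3 / ln(49.8/167.2) = 2.48 h.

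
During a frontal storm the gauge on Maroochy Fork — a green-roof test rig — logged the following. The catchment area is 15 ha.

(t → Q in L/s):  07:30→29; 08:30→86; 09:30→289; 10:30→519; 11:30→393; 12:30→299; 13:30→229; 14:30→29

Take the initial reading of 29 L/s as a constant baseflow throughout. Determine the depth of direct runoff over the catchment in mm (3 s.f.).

d ≈ 39.4 mm

Direct runoff: 0.0, 57.0, 260.0, 490.0, 364.0, 270.0, 200.0, 0.0 L/s; ΣQ_DR = 1641 L/s.
V = ΣQ_DR · Δt = 1641 × 3600 s = 5.908 × 10^6 L.
Over A = 15 ha, depth = V / A = 39.4 mm.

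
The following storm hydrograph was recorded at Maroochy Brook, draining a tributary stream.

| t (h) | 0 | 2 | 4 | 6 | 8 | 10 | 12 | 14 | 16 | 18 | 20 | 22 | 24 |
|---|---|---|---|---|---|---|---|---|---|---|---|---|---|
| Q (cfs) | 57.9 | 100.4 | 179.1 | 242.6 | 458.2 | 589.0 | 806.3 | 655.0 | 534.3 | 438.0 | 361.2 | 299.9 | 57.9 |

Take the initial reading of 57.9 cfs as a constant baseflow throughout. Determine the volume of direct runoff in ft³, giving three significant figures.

V ≈ 2.90 × 10^7 ft³

Direct-runoff ordinates (Q − Q_b): 0.0, 42.5, 121.2, 184.7, 400.3, 531.1, 748.4, 597.1, 476.4, 380.1, 303.3, 242.0, 0.0 cfs.
ΣQ_DR = 4027 cfs.
With Δt = 2 h = 7200 s, V = ΣQ_DR · Δt = 4027 × 7200 = 2.90 × 10^7 ft³.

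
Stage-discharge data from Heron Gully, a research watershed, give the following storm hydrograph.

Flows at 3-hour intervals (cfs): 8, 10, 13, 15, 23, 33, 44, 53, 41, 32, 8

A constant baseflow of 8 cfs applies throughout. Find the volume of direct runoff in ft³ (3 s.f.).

V ≈ 2.07 × 10^6 ft³

Direct-runoff ordinates (Q − Q_b): 0.0, 2.0, 5.0, 7.0, 15.0, 25.0, 36.0, 45.0, 33.0, 24.0, 0.0 cfs.
ΣQ_DR = 192.0 cfs.
With Δt = 3 h = 10800 s, V = ΣQ_DR · Δt = 192.0 × 10800 = 2.07 × 10^6 ft³.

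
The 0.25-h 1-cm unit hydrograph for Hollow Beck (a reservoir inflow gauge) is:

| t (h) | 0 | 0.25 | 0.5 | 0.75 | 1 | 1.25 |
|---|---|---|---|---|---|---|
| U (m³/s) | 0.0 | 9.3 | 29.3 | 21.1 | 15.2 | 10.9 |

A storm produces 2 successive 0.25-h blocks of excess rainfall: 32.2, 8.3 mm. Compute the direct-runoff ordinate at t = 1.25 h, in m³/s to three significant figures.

By discrete convolution, Q_j = Σ (P_i / 10 mm) · U_{j−i}.
At t = 1.25 h (j=5): Q = (32.2/10)·10.9 + (8.3/10)·15.2 = 47.7 m³/s.

Q ≈ 47.7 m³/s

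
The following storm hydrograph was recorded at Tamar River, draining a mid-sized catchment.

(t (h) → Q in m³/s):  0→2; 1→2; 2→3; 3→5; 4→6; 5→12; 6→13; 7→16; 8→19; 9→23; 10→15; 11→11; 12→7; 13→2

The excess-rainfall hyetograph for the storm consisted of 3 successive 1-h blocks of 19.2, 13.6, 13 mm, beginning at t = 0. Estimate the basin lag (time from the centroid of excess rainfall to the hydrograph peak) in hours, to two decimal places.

Centroid of excess rainfall: t_c = Σ P_i·t̄_i / ΣP_i = 1.3646 h (block centres at 0.5, 1.5, 2.5 h).
Hydrograph peak occurs at t = 9 h, so basin lag t_L = 9 − 1.3646 = 7.64 h.

t_L ≈ 7.64 h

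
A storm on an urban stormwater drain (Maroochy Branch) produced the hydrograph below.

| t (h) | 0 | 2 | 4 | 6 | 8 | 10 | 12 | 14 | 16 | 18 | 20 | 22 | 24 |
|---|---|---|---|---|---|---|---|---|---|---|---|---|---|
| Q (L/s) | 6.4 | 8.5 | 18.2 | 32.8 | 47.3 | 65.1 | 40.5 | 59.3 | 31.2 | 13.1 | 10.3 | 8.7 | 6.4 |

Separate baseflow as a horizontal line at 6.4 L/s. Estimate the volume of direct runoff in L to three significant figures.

V ≈ 1.91 × 10^6 L

Direct-runoff ordinates (Q − Q_b): 0.0, 2.1, 11.8, 26.4, 40.9, 58.7, 34.1, 52.9, 24.8, 6.7, 3.9, 2.3, 0.0 L/s.
ΣQ_DR = 264.6 L/s.
With Δt = 2 h = 7200 s, V = ΣQ_DR · Δt = 264.6 × 7200 = 1.91 × 10^6 L.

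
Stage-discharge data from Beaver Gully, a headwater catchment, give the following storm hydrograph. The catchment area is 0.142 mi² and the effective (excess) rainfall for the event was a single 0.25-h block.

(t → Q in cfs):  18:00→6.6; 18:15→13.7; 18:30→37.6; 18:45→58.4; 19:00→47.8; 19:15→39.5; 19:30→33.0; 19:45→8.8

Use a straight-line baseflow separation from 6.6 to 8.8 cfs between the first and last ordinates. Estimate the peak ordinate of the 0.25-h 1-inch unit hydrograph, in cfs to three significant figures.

U_p ≈ 101 cfs

Direct runoff: 0.00, 6.79, 30.37, 50.86, 39.94, 31.33, 24.51, 0.00 cfs; ΣQ_DR = 183.8 cfs, peak = 50.86 cfs.
Runoff depth d = ΣQ_DR·Δt / A = 183.8 × 900 / (0.142 mi²) = 0.5014 in.
The 1-inch UH is the DRH scaled by (1 in)/d, so U_p = 50.86 × 1/0.5014 = 101 cfs.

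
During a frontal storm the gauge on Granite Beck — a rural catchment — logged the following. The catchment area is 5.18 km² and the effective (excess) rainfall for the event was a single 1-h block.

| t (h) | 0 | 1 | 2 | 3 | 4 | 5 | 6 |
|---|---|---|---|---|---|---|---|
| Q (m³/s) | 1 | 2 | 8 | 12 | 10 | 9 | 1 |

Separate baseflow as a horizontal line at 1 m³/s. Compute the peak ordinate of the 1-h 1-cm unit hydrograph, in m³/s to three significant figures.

U_p ≈ 4.40 m³/s

Direct runoff: 0.0, 1.0, 7.0, 11.0, 9.0, 8.0, 0.0 m³/s; ΣQ_DR = 36.00 m³/s, peak = 11.0 m³/s.
Runoff depth d = ΣQ_DR·Δt / A = 36.00 × 3600 / (5.18 km²) = 25.02 mm.
The 1-cm UH is the DRH scaled by (10 mm)/d, so U_p = 11.0 × 10/25.02 = 4.40 m³/s.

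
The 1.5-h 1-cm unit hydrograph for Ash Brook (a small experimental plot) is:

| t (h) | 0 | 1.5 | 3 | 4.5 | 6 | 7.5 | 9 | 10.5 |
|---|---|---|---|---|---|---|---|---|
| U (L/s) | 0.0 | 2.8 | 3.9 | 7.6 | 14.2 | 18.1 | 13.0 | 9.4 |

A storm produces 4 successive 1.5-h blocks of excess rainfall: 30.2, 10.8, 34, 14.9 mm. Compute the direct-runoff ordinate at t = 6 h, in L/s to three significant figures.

Q ≈ 68.5 L/s

By discrete convolution, Q_j = Σ (P_i / 10 mm) · U_{j−i}.
At t = 6 h (j=4): Q = (30.2/10)·14.2 + (10.8/10)·7.6 + (34/10)·3.9 + (14.9/10)·2.8 = 68.5 L/s.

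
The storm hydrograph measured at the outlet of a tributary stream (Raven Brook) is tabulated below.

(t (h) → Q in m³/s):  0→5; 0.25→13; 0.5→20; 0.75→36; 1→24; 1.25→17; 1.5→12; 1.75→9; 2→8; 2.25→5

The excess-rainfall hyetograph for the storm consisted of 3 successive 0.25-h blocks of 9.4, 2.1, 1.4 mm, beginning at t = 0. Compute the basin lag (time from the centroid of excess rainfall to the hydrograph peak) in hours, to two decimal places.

t_L ≈ 0.53 h

Centroid of excess rainfall: t_c = Σ P_i·t̄_i / ΣP_i = 0.2200 h (block centres at 0.125, 0.375, 0.625 h).
Hydrograph peak occurs at t = 0.75 h, so basin lag t_L = 0.75 − 0.2200 = 0.53 h.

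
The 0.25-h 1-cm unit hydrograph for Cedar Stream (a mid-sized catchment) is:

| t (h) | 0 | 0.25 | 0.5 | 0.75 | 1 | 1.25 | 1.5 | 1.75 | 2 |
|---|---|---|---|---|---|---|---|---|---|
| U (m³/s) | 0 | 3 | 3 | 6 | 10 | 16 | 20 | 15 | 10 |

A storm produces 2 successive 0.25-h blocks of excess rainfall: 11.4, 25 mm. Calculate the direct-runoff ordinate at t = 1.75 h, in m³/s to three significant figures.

By discrete convolution, Q_j = Σ (P_i / 10 mm) · U_{j−i}.
At t = 1.75 h (j=7): Q = (11.4/10)·15 + (25/10)·20 = 67.1 m³/s.

Q ≈ 67.1 m³/s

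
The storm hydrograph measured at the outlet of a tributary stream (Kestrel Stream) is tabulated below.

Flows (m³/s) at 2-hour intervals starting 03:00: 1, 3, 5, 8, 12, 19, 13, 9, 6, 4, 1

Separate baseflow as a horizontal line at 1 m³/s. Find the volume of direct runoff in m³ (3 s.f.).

Direct-runoff ordinates (Q − Q_b): 0.0, 2.0, 4.0, 7.0, 11.0, 18.0, 12.0, 8.0, 5.0, 3.0, 0.0 m³/s.
ΣQ_DR = 70.00 m³/s.
With Δt = 2 h = 7200 s, V = ΣQ_DR · Δt = 70.00 × 7200 = 5.04 × 10^5 m³.

V ≈ 5.04 × 10^5 m³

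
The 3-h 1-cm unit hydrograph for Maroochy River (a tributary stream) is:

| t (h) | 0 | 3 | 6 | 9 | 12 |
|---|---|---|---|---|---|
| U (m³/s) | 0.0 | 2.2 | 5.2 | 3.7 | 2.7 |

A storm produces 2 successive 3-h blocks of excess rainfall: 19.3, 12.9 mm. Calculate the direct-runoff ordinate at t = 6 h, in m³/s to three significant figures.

Q ≈ 12.9 m³/s

By discrete convolution, Q_j = Σ (P_i / 10 mm) · U_{j−i}.
At t = 6 h (j=2): Q = (19.3/10)·5.2 + (12.9/10)·2.2 = 12.9 m³/s.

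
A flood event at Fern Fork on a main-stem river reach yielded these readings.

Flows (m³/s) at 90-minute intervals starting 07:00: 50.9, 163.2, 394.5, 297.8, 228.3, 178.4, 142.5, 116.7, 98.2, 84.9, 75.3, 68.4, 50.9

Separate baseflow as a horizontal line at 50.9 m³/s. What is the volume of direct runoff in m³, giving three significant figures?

V ≈ 6.96 × 10^6 m³

Direct-runoff ordinates (Q − Q_b): 0.0, 112.3, 343.6, 246.9, 177.4, 127.5, 91.6, 65.8, 47.3, 34.0, 24.4, 17.5, 0.0 m³/s.
ΣQ_DR = 1288 m³/s.
With Δt = 1.5 h = 5400 s, V = ΣQ_DR · Δt = 1288 × 5400 = 6.96 × 10^6 m³.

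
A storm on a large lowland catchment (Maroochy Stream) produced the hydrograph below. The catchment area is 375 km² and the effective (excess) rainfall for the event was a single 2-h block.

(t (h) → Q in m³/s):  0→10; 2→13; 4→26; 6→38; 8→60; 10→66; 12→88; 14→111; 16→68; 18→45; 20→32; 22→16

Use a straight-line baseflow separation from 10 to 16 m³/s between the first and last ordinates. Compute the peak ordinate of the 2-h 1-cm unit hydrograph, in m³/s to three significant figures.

U_p ≈ 121 m³/s

Direct runoff: 0.00, 2.45, 14.91, 26.36, 47.82, 53.27, 74.73, 97.18, 53.64, 30.09, 16.55, 0.00 m³/s; ΣQ_DR = 417.0 m³/s, peak = 97.18 m³/s.
Runoff depth d = ΣQ_DR·Δt / A = 417.0 × 7200 / (375 km²) = 8.006 mm.
The 1-cm UH is the DRH scaled by (10 mm)/d, so U_p = 97.18 × 10/8.006 = 121 m³/s.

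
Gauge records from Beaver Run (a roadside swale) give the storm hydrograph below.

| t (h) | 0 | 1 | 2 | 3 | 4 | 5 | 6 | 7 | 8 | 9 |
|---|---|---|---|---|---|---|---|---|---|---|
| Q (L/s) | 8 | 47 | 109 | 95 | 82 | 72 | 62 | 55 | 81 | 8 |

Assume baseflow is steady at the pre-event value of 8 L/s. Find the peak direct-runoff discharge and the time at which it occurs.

Subtracting baseflow gives direct-runoff ordinates: 0.0, 39.0, 101.0, 87.0, 74.0, 64.0, 54.0, 47.0, 73.0, 0.0 L/s.
The maximum is 101.0 L/s, occurring at the reading for t = 2 h.

Q_p = 101.0 L/s at t = 2 h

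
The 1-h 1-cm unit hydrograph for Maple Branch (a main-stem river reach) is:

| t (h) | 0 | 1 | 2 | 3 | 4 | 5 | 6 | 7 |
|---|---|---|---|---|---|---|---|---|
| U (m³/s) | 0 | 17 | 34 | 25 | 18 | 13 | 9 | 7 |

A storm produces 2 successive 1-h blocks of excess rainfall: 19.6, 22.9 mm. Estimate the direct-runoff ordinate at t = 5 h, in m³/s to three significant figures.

Q ≈ 66.7 m³/s

By discrete convolution, Q_j = Σ (P_i / 10 mm) · U_{j−i}.
At t = 5 h (j=5): Q = (19.6/10)·13 + (22.9/10)·18 = 66.7 m³/s.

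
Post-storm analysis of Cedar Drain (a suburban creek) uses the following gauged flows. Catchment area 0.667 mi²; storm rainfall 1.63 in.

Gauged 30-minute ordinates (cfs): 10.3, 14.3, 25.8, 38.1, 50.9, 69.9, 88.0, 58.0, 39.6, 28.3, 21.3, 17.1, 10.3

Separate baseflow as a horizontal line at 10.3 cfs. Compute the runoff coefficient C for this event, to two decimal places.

C ≈ 0.24

ΣQ_DR = 338.0 cfs; V = ΣQ_DR·Δt = 6.084 × 10^5 ft³.
Runoff depth d = V / A = 0.3926 in.
C = d / P = 0.3926 / 1.63 = 0.24.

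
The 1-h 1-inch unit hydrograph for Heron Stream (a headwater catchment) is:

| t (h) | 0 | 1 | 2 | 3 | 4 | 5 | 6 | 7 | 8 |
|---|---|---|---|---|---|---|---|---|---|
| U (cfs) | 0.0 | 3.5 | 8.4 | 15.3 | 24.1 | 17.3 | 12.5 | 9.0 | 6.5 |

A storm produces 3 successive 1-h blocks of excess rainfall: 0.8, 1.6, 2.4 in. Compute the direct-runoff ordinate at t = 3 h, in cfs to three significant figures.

Q ≈ 34.1 cfs

By discrete convolution, Q_j = Σ (P_i / 1 in) · U_{j−i}.
At t = 3 h (j=3): Q = (0.8/1)·15.3 + (1.6/1)·8.4 + (2.4/1)·3.5 = 34.1 cfs.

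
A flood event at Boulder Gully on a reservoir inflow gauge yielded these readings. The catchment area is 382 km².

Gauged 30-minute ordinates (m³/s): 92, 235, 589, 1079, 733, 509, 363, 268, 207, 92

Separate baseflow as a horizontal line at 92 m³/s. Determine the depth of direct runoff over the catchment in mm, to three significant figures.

d ≈ 15.3 mm

Direct runoff: 0.0, 143.0, 497.0, 987.0, 641.0, 417.0, 271.0, 176.0, 115.0, 0.0 m³/s; ΣQ_DR = 3247 m³/s.
V = ΣQ_DR · Δt = 3247 × 1800 s = 5.845 × 10^6 m³.
Over A = 382 km², depth = V / A = 15.3 mm.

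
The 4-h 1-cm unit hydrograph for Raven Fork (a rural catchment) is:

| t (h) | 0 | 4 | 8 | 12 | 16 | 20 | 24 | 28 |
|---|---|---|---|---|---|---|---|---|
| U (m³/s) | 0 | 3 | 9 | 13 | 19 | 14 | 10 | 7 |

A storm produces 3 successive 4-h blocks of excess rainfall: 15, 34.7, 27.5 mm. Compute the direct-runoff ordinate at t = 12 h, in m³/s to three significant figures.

Q ≈ 59.0 m³/s

By discrete convolution, Q_j = Σ (P_i / 10 mm) · U_{j−i}.
At t = 12 h (j=3): Q = (15/10)·13 + (34.7/10)·9 + (27.5/10)·3 = 59.0 m³/s.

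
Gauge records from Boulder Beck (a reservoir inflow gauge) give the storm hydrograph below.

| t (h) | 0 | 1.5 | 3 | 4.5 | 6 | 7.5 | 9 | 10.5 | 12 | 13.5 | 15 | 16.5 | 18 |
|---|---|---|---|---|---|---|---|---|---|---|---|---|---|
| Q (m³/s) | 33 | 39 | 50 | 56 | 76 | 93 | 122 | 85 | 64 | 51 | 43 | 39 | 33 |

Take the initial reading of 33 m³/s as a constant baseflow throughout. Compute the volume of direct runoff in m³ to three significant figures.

Direct-runoff ordinates (Q − Q_b): 0.0, 6.0, 17.0, 23.0, 43.0, 60.0, 89.0, 52.0, 31.0, 18.0, 10.0, 6.0, 0.0 m³/s.
ΣQ_DR = 355.0 m³/s.
With Δt = 1.5 h = 5400 s, V = ΣQ_DR · Δt = 355.0 × 5400 = 1.92 × 10^6 m³.

V ≈ 1.92 × 10^6 m³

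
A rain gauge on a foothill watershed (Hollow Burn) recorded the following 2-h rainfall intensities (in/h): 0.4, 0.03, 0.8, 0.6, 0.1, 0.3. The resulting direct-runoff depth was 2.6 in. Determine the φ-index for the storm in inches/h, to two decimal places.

φ ≈ 0.20 in/h

Only the 4 blocks with intensity above φ contribute runoff: 0.4, 0.8, 0.6, 0.3 in/h.
Σ(I−φ)·Δt = d  ⇒  (0.4+0.8+0.6+0.3 − 4φ)·2 = 2.6
φ = (2.100 − 2.6/2) / 4 = 0.20 in/h.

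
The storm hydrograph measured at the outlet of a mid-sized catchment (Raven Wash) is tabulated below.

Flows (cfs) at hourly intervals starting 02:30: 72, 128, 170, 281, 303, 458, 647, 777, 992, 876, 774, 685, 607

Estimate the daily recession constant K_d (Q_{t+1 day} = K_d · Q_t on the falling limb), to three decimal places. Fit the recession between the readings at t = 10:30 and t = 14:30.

K_d ≈ 0.052

Between t = 10:30 and t = 14:30 the flow falls from 992 to 607 cfs over 4×1 h = 4 h.
Per-interval ratio K = (607/992)^(1/4) = 0.8844; K_d = K^(24/1) = 0.052.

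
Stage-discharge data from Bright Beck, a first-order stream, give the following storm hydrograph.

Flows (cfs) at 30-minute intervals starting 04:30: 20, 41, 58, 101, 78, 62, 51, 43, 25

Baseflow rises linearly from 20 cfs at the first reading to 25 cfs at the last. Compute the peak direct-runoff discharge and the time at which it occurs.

Q_p = 79.12 cfs at t = 06:00

Subtracting baseflow gives direct-runoff ordinates: 0.00, 20.38, 36.75, 79.12, 55.50, 38.88, 27.25, 18.62, 0.00 cfs.
The maximum is 79.12 cfs, occurring at the reading for t = 06:00.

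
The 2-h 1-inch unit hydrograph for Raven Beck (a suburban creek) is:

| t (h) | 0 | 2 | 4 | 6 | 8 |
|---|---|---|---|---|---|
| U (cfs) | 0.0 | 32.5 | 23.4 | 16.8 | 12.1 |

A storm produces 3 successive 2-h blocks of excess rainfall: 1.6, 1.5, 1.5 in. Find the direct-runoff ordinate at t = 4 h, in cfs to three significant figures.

By discrete convolution, Q_j = Σ (P_i / 1 in) · U_{j−i}.
At t = 4 h (j=2): Q = (1.6/1)·23.4 + (1.5/1)·32.5 + (1.5/1)·0.0 = 86.2 cfs.

Q ≈ 86.2 cfs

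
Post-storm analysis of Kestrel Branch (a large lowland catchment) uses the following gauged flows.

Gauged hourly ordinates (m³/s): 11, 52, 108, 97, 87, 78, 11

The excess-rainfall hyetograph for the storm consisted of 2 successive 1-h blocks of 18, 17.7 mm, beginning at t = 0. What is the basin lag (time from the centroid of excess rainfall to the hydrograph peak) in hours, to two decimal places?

Centroid of excess rainfall: t_c = Σ P_i·t̄_i / ΣP_i = 0.9958 h (block centres at 0.5, 1.5 h).
Hydrograph peak occurs at t = 2 h, so basin lag t_L = 2 − 0.9958 = 1.00 h.

t_L ≈ 1.00 h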